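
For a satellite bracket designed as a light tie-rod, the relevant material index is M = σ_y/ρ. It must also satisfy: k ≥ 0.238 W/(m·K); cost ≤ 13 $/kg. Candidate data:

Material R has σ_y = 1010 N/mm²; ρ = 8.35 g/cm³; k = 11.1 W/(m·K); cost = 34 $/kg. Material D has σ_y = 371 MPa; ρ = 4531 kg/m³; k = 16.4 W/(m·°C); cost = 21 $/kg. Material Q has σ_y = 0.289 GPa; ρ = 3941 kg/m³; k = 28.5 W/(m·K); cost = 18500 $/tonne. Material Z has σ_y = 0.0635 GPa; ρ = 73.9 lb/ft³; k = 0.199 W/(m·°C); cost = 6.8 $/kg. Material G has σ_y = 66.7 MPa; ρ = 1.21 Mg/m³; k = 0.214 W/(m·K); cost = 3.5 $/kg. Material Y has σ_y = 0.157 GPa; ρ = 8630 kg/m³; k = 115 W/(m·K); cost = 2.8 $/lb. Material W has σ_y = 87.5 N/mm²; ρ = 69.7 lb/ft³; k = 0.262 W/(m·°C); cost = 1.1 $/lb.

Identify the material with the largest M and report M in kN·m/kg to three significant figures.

Screen on constraints: k ≥ 0.238 W/(m·K); cost ≤ 13 $/kg. Survivors: material Y, material W.
Normalizing units and computing the index:
  material Y: σ_y = 157.0 MPa, ρ = 8630 kg/m³
  material W: σ_y = 87.50 MPa, ρ = 1116 kg/m³
  material W: M = 78.4 kN·m/kg
  material Y: M = 18.2 kN·m/kg
Material W ranks first.

material W, M = 78.4 kN·m/kg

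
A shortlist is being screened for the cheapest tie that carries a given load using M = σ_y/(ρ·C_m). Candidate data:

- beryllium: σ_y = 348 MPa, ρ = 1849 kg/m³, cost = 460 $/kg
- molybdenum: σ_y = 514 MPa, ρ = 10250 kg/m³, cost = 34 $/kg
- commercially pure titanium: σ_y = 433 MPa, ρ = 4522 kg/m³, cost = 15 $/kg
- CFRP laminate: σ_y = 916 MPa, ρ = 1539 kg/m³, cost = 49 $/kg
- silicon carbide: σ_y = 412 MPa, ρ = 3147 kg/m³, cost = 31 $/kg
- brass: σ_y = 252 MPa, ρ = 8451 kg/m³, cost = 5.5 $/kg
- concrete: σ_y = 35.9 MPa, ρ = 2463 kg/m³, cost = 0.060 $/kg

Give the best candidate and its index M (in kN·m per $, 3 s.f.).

Per-candidate index values:
  concrete: M = 243 kN·m per $
  CFRP laminate: M = 12.1 kN·m per $
  commercially pure titanium: M = 6.38 kN·m per $
  brass: M = 5.42 kN·m per $
  silicon carbide: M = 4.22 kN·m per $
  molybdenum: M = 1.47 kN·m per $
  beryllium: M = 0.409 kN·m per $
The maximum is for concrete.

concrete, M = 243 kN·m per $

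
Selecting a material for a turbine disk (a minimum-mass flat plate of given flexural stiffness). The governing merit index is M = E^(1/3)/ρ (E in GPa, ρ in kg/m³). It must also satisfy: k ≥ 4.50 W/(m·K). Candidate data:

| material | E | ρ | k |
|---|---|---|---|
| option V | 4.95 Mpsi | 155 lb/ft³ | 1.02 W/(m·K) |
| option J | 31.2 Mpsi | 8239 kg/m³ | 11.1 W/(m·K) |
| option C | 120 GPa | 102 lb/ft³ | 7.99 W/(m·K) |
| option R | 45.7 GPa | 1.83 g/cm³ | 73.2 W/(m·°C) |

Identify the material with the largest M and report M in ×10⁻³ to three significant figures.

Screen on constraints: k ≥ 4.50 W/(m·K). Survivors: option J, option C, option R.
After converting to SI:
  option J: E = 215.1 GPa, ρ = 8239 kg/m³
  option C: E = 120.0 GPa, ρ = 1634 kg/m³
  option R: E = 45.70 GPa, ρ = 1830 kg/m³
  option C: M = 3.02×10⁻³
  option R: M = 1.95×10⁻³
  option J: M = 0.727×10⁻³
Option C has the largest M.

option C, M = 3.02×10⁻³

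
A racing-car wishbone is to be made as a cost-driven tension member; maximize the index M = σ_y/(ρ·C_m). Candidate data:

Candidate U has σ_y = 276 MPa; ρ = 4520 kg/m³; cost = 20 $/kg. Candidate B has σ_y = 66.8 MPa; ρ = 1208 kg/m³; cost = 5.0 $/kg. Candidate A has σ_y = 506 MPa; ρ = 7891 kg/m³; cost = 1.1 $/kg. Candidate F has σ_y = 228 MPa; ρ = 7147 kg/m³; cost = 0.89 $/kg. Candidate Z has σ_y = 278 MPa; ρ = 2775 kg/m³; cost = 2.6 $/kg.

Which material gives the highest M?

candidate A

Evaluate M for each candidate:
  candidate A: M = 58.3 kN·m per $
  candidate Z: M = 38.5 kN·m per $
  candidate F: M = 35.8 kN·m per $
  candidate B: M = 11.1 kN·m per $
  candidate U: M = 3.05 kN·m per $
Candidate A ranks first.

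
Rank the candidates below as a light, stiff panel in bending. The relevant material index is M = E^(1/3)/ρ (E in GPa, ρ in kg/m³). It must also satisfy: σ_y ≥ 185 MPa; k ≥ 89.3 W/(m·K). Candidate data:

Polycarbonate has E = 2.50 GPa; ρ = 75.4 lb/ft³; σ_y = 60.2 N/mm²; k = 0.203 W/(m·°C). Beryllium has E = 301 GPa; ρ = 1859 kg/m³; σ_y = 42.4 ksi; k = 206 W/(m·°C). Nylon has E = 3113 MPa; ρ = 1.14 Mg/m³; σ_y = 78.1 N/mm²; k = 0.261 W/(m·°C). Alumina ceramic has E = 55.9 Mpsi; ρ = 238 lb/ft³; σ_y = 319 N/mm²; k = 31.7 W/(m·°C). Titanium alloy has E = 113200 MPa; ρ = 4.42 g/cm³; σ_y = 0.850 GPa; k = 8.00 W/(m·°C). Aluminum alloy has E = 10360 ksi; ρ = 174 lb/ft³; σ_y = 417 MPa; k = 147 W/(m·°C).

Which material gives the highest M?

beryllium

Screen on constraints: σ_y ≥ 185 MPa; k ≥ 89.3 W/(m·K). Survivors: beryllium, aluminum alloy.
After converting to SI:
  beryllium: E = 301.0 GPa, ρ = 1859 kg/m³
  aluminum alloy: E = 71.43 GPa, ρ = 2787 kg/m³
  beryllium: M = 3.61×10⁻³
  aluminum alloy: M = 1.49×10⁻³
Beryllium ranks first.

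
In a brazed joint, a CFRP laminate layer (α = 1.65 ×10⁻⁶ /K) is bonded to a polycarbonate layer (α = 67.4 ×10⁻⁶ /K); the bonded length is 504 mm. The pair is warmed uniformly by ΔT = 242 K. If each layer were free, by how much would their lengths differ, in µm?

Δα = |1.65 − 67.4|×10⁻⁶/K = 65.8×10⁻⁶/K.
ΔL_mismatch = Δα·L·ΔT = 65.8×10⁻⁶ × 504.0 mm × 242.0 K = 8020 µm.

8020 µm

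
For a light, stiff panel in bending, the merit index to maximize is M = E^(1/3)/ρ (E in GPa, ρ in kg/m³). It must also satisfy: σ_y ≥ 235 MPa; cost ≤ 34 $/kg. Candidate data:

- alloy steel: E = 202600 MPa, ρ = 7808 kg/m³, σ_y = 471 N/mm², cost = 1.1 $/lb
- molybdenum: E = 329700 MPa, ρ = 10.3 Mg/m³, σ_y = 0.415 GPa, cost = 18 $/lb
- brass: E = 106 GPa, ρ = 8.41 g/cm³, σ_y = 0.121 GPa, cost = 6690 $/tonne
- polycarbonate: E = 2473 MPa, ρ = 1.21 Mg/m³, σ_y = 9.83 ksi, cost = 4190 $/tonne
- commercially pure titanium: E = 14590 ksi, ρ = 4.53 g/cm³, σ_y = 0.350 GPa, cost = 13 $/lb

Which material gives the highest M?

Screen on constraints: σ_y ≥ 235 MPa; cost ≤ 34 $/kg. Survivors: alloy steel, commercially pure titanium.
Normalizing units and computing the index:
  alloy steel: E = 202.6 GPa, ρ = 7808 kg/m³
  commercially pure titanium: E = 100.6 GPa, ρ = 4530 kg/m³
  commercially pure titanium: M = 1.03×10⁻³
  alloy steel: M = 0.752×10⁻³
Highest index: commercially pure titanium.

commercially pure titanium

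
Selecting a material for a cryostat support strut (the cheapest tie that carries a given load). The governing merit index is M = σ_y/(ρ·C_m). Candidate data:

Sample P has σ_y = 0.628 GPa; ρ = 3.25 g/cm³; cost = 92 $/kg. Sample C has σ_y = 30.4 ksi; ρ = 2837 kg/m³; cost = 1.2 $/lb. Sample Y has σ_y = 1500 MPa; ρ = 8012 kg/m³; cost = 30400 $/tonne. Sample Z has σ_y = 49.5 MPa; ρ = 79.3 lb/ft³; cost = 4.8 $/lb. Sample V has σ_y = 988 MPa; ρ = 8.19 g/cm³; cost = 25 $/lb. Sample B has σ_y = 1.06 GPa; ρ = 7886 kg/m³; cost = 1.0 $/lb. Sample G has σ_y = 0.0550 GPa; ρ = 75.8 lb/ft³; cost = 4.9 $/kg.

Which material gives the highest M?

After converting to SI:
  sample P: σ_y = 628.0 MPa, ρ = 3250 kg/m³, cost = 92.00 $/kg
  sample C: σ_y = 209.6 MPa, ρ = 2837 kg/m³, cost = 2.646 $/kg
  sample Y: σ_y = 1500 MPa, ρ = 8012 kg/m³, cost = 30.40 $/kg
  sample Z: σ_y = 49.50 MPa, ρ = 1270 kg/m³, cost = 10.58 $/kg
  sample V: σ_y = 988.0 MPa, ρ = 8190 kg/m³, cost = 55.11 $/kg
  sample B: σ_y = 1060 MPa, ρ = 7886 kg/m³, cost = 2.205 $/kg
  sample G: σ_y = 55.00 MPa, ρ = 1214 kg/m³, cost = 4.900 $/kg
  sample B: M = 61.0 kN·m per $
  sample C: M = 27.9 kN·m per $
  sample G: M = 9.24 kN·m per $
  sample Y: M = 6.16 kN·m per $
  sample Z: M = 3.68 kN·m per $
  sample V: M = 2.19 kN·m per $
  sample P: M = 2.10 kN·m per $
Sample B ranks first.

sample B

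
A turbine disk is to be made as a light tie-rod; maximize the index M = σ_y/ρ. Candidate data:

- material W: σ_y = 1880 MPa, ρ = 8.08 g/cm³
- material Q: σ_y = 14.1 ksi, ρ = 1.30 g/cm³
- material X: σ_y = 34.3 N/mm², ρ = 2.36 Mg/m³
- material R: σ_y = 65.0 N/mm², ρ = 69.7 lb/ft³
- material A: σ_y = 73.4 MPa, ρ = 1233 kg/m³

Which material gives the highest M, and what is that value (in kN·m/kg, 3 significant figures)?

Convert each candidate to consistent units, then evaluate M:
  material W: σ_y = 1880 MPa, ρ = 8080 kg/m³
  material Q: σ_y = 97.22 MPa, ρ = 1300 kg/m³
  material X: σ_y = 34.30 MPa, ρ = 2360 kg/m³
  material R: σ_y = 65.00 MPa, ρ = 1116 kg/m³
  material A: σ_y = 73.40 MPa, ρ = 1233 kg/m³
  material W: M = 233 kN·m/kg
  material Q: M = 74.8 kN·m/kg
  material A: M = 59.5 kN·m/kg
  material R: M = 58.2 kN·m/kg
  material X: M = 14.5 kN·m/kg
Highest index: material W.

material W, M = 233 kN·m/kg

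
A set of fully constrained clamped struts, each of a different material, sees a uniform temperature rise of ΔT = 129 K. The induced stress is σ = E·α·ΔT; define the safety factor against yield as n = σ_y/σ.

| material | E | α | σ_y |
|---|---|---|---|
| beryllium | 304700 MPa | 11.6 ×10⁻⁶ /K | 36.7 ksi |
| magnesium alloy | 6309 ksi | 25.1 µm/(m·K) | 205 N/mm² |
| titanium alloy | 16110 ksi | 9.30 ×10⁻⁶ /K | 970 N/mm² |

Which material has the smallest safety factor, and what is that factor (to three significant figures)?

beryllium, n = 0.555

Per material, after unit conversion:
  beryllium: E = 304.7, α = 11.6, σ_y = 253.0 → σ = 456 MPa, n = 0.555
  magnesium alloy: E = 43.50, α = 25.1, σ_y = 205.0 → σ = 141 MPa, n = 1.46
  titanium alloy: E = 111.1, α = 9.30, σ_y = 970.0 → σ = 133 MPa, n = 7.28
Smallest n: beryllium with n = 0.555.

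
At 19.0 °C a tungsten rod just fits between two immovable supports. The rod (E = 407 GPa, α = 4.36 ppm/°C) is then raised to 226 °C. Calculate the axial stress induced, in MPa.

ΔT = 207.0 K. Constrained thermal stress σ = E·α·ΔT = 407.0×10³ MPa × 4.36×10⁻⁶ × 207.0 = 367 MPa (compressive).

367 MPa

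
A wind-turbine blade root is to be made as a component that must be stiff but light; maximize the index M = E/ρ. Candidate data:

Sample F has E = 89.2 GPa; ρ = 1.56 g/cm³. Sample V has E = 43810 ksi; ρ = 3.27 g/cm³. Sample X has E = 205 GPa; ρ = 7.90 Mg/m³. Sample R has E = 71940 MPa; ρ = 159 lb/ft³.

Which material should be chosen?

Normalizing units and computing the index:
  sample F: E = 89.20 GPa, ρ = 1560 kg/m³
  sample V: E = 302.1 GPa, ρ = 3270 kg/m³
  sample X: E = 205.0 GPa, ρ = 7900 kg/m³
  sample R: E = 71.94 GPa, ρ = 2547 kg/m³
  sample V: M = 92.4 MN·m/kg
  sample F: M = 57.2 MN·m/kg
  sample R: M = 28.2 MN·m/kg
  sample X: M = 25.9 MN·m/kg
Sample V has the largest M.

sample V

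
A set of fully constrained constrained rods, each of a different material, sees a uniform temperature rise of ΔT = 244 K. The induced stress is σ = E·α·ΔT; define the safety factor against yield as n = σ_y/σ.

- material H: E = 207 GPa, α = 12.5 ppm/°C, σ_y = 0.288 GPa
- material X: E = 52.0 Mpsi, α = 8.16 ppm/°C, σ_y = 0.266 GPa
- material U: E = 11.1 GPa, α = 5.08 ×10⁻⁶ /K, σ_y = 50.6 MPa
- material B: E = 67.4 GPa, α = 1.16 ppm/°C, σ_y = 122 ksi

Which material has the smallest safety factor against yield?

material X

In consistent units (E in GPa, α in ×10⁻⁶/K, σ_y in MPa):
  material H: E = 207.0, α = 12.5, σ_y = 288.0 → σ = 631 MPa, n = 0.456
  material X: E = 358.5, α = 8.16, σ_y = 266.0 → σ = 714 MPa, n = 0.373
  material U: E = 11.10, α = 5.08, σ_y = 50.60 → σ = 13.8 MPa, n = 3.68
  material B: E = 67.40, α = 1.16, σ_y = 841.2 → σ = 19.1 MPa, n = 44.1
Material X has the lowest safety factor, n = 0.373.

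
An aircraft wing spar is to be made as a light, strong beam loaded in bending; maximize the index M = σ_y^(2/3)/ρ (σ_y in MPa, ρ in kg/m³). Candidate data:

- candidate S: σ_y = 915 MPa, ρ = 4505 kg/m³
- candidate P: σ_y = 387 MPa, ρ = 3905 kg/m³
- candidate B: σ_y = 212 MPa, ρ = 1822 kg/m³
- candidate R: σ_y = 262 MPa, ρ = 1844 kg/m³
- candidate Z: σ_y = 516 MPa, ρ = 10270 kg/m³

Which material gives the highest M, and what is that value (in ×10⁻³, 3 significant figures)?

candidate R, M = 22.2×10⁻³

Evaluate M for each candidate:
  candidate R: M = 22.2×10⁻³
  candidate S: M = 20.9×10⁻³
  candidate B: M = 19.5×10⁻³
  candidate P: M = 13.6×10⁻³
  candidate Z: M = 6.26×10⁻³
Highest index: candidate R.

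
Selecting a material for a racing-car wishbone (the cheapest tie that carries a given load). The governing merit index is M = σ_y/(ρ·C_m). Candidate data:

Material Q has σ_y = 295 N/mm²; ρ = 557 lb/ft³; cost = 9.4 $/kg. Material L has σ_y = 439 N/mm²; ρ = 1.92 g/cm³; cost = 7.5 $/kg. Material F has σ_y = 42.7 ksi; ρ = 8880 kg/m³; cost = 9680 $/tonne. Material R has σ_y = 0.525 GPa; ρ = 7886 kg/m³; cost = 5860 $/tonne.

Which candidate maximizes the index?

material L

After converting to SI:
  material Q: σ_y = 295.0 MPa, ρ = 8922 kg/m³, cost = 9.400 $/kg
  material L: σ_y = 439.0 MPa, ρ = 1920 kg/m³, cost = 7.500 $/kg
  material F: σ_y = 294.4 MPa, ρ = 8880 kg/m³, cost = 9.680 $/kg
  material R: σ_y = 525.0 MPa, ρ = 7886 kg/m³, cost = 5.860 $/kg
  material L: M = 30.5 kN·m per $
  material R: M = 11.4 kN·m per $
  material Q: M = 3.52 kN·m per $
  material F: M = 3.42 kN·m per $
Material L ranks first.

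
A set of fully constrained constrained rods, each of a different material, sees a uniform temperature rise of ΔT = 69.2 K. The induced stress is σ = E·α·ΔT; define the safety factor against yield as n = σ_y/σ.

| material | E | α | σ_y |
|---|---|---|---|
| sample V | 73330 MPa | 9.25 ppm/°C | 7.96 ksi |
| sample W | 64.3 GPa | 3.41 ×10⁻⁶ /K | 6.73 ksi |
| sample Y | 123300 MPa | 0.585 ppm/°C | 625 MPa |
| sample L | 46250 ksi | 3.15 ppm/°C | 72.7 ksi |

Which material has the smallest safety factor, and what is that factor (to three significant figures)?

With everything in SI (GPa, ×10⁻⁶/K, MPa):
  sample V: E = 73.33, α = 9.25, σ_y = 54.88 → σ = 46.9 MPa, n = 1.17
  sample W: E = 64.30, α = 3.41, σ_y = 46.40 → σ = 15.2 MPa, n = 3.06
  sample Y: E = 123.3, α = 0.585, σ_y = 625.0 → σ = 4.99 MPa, n = 125
  sample L: E = 318.9, α = 3.15, σ_y = 501.2 → σ = 69.5 MPa, n = 7.21
Smallest n: sample V with n = 1.17.

sample V, n = 1.17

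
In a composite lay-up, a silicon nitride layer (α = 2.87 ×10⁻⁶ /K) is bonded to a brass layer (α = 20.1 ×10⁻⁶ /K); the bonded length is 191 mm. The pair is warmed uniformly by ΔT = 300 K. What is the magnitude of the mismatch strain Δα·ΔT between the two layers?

Δα = |2.87 − 20.1|×10⁻⁶/K = 17.2×10⁻⁶/K.
Mismatch strain = Δα·ΔT = 17.2×10⁻⁶ × 300.0 = 5.17×10⁻³.

5.17×10⁻³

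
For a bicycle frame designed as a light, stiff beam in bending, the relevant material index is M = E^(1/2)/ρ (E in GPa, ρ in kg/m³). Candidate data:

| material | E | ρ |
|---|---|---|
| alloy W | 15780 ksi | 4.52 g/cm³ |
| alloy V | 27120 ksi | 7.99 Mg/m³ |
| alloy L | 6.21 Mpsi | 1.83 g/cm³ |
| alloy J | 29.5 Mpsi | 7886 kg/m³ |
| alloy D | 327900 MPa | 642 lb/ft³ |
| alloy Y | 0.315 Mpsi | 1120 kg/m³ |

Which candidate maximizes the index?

alloy L

Normalizing units and computing the index:
  alloy W: E = 108.8 GPa, ρ = 4520 kg/m³
  alloy V: E = 187.0 GPa, ρ = 7990 kg/m³
  alloy L: E = 42.82 GPa, ρ = 1830 kg/m³
  alloy J: E = 203.4 GPa, ρ = 7886 kg/m³
  alloy D: E = 327.9 GPa, ρ = 10280 kg/m³
  alloy Y: E = 2.172 GPa, ρ = 1120 kg/m³
  alloy L: M = 3.58×10⁻³
  alloy W: M = 2.31×10⁻³
  alloy J: M = 1.81×10⁻³
  alloy D: M = 1.76×10⁻³
  alloy V: M = 1.71×10⁻³
  alloy Y: M = 1.32×10⁻³
Highest index: alloy L.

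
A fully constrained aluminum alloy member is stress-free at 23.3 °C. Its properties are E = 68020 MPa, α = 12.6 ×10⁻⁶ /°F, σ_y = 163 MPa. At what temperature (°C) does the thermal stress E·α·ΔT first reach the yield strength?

129 °C

E = 68020 MPa = 68.02 GPa.
α = 12.6×10⁻⁶/°F × 9/5 = 22.7×10⁻⁶/K.
E·α·ΔT = 163.0 MPa ⇒ ΔT = 163.0 / (68.02×10³ × 22.7×10⁻⁶) = 105.7 K.
T = 23.3 + 105.7 = 129.0 °C.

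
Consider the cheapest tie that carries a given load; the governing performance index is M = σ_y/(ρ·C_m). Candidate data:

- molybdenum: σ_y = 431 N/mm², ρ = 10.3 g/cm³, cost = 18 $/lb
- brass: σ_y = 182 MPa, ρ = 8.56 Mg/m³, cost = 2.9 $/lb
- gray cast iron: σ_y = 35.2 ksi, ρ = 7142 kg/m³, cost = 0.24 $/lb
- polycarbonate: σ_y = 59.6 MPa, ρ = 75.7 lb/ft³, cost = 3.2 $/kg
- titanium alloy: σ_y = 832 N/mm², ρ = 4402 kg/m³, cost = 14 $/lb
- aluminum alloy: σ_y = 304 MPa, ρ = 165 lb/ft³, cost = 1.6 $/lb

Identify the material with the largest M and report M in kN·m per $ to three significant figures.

gray cast iron, M = 64.2 kN·m per $

Convert each candidate to consistent units, then evaluate M:
  molybdenum: σ_y = 431.0 MPa, ρ = 10300 kg/m³, cost = 39.68 $/kg
  brass: σ_y = 182.0 MPa, ρ = 8560 kg/m³, cost = 6.393 $/kg
  gray cast iron: σ_y = 242.7 MPa, ρ = 7142 kg/m³, cost = 0.5291 $/kg
  polycarbonate: σ_y = 59.60 MPa, ρ = 1213 kg/m³, cost = 3.200 $/kg
  titanium alloy: σ_y = 832.0 MPa, ρ = 4402 kg/m³, cost = 30.86 $/kg
  aluminum alloy: σ_y = 304.0 MPa, ρ = 2643 kg/m³, cost = 3.527 $/kg
  gray cast iron: M = 64.2 kN·m per $
  aluminum alloy: M = 32.6 kN·m per $
  polycarbonate: M = 15.4 kN·m per $
  titanium alloy: M = 6.12 kN·m per $
  brass: M = 3.33 kN·m per $
  molybdenum: M = 1.05 kN·m per $
Gray cast iron ranks first.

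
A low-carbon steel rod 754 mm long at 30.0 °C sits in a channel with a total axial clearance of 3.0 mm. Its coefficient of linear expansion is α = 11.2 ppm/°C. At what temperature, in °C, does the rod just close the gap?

385 °C

α·L₀·ΔT = 3.0 mm ⇒ ΔT = 3.0 / (11.2×10⁻⁶ × 754.0) = 355.2 K.
T = 30.0 + 355.2 = 385.2 °C.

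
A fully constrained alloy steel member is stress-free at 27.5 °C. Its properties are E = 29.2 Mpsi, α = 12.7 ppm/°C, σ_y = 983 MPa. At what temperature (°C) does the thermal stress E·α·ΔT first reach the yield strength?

412 °C

E = 29.2 Mpsi = 201.3 GPa.
E·α·ΔT = 983.0 MPa ⇒ ΔT = 983.0 / (201.3×10³ × 12.7×10⁻⁶) = 384.5 K.
T = 27.5 + 384.5 = 412.0 °C.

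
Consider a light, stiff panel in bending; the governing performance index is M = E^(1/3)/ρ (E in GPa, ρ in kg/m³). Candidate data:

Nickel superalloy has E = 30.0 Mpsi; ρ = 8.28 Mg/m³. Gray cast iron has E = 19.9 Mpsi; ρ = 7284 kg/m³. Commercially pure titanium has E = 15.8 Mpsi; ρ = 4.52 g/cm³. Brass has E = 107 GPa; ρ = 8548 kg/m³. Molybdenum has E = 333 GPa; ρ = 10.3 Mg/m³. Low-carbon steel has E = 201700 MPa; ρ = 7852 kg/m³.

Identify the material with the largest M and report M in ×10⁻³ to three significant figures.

commercially pure titanium, M = 1.06×10⁻³

After converting to SI:
  nickel superalloy: E = 206.8 GPa, ρ = 8280 kg/m³
  gray cast iron: E = 137.2 GPa, ρ = 7284 kg/m³
  commercially pure titanium: E = 108.9 GPa, ρ = 4520 kg/m³
  brass: E = 107.0 GPa, ρ = 8548 kg/m³
  molybdenum: E = 333.0 GPa, ρ = 10300 kg/m³
  low-carbon steel: E = 201.7 GPa, ρ = 7852 kg/m³
  commercially pure titanium: M = 1.06×10⁻³
  low-carbon steel: M = 0.747×10⁻³
  nickel superalloy: M = 0.714×10⁻³
  gray cast iron: M = 0.708×10⁻³
  molybdenum: M = 0.673×10⁻³
  brass: M = 0.555×10⁻³
The maximum is for commercially pure titanium.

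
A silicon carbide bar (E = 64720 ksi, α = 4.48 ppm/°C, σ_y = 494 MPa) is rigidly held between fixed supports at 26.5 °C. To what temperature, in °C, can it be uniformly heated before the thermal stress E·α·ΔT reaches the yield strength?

E = 64720 ksi = 446.2 GPa.
E·α·ΔT = 494.0 MPa ⇒ ΔT = 494.0 / (446.2×10³ × 4.48×10⁻⁶) = 247.1 K.
T = 26.5 + 247.1 = 273.6 °C.

274 °C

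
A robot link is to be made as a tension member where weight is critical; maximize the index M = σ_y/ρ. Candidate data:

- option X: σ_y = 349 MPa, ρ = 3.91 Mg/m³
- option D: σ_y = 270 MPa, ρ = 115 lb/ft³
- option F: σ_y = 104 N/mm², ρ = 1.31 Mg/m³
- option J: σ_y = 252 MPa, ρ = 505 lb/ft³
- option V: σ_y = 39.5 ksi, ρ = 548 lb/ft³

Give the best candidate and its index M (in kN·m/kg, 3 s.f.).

option D, M = 147 kN·m/kg

Putting every candidate on a common basis:
  option X: σ_y = 349.0 MPa, ρ = 3910 kg/m³
  option D: σ_y = 270.0 MPa, ρ = 1842 kg/m³
  option F: σ_y = 104.0 MPa, ρ = 1310 kg/m³
  option J: σ_y = 252.0 MPa, ρ = 8089 kg/m³
  option V: σ_y = 272.3 MPa, ρ = 8778 kg/m³
  option D: M = 147 kN·m/kg
  option X: M = 89.3 kN·m/kg
  option F: M = 79.4 kN·m/kg
  option J: M = 31.2 kN·m/kg
  option V: M = 31.0 kN·m/kg
Option D has the largest M.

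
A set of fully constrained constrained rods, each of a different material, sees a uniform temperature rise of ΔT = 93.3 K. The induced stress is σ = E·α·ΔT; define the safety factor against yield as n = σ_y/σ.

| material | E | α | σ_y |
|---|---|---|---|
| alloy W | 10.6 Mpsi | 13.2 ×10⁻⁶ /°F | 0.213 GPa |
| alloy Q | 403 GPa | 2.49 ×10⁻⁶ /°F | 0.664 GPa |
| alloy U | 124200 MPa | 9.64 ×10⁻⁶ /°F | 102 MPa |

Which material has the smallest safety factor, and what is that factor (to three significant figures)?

alloy U, n = 0.507

In consistent units (E in GPa, α in ×10⁻⁶/K, σ_y in MPa):
  alloy W: E = 73.08, α = 23.8, σ_y = 213.0 → σ = 162 MPa, n = 1.31
  alloy Q: E = 403.0, α = 4.48, σ_y = 664.0 → σ = 169 MPa, n = 3.94
  alloy U: E = 124.2, α = 17.4, σ_y = 102.0 → σ = 201 MPa, n = 0.507
Alloy U has the lowest safety factor, n = 0.507.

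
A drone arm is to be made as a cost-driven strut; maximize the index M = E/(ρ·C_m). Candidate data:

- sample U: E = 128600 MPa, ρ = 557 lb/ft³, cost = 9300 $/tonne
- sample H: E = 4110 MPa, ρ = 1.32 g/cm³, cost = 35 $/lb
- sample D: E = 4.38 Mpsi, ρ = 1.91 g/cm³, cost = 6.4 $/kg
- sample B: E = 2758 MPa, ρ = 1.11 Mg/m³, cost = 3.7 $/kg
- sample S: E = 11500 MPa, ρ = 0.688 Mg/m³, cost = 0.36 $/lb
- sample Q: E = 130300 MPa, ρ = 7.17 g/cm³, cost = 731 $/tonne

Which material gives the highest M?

sample Q

After converting to SI:
  sample U: E = 128.6 GPa, ρ = 8922 kg/m³, cost = 9.300 $/kg
  sample H: E = 4.110 GPa, ρ = 1320 kg/m³, cost = 77.16 $/kg
  sample D: E = 30.20 GPa, ρ = 1910 kg/m³, cost = 6.400 $/kg
  sample B: E = 2.758 GPa, ρ = 1110 kg/m³, cost = 3.700 $/kg
  sample S: E = 11.50 GPa, ρ = 688.0 kg/m³, cost = 0.7937 $/kg
  sample Q: E = 130.3 GPa, ρ = 7170 kg/m³, cost = 0.7310 $/kg
  sample Q: M = 24.9 MN·m per $
  sample S: M = 21.1 MN·m per $
  sample D: M = 2.47 MN·m per $
  sample U: M = 1.55 MN·m per $
  sample B: M = 0.672 MN·m per $
  sample H: M = 0.0404 MN·m per $
Highest index: sample Q.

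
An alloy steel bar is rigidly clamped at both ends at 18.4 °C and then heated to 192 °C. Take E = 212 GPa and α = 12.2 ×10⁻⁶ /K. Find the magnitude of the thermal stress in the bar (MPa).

449 MPa

ΔT = 173.6 K. Constrained thermal stress σ = E·α·ΔT = 212.0×10³ MPa × 12.2×10⁻⁶ × 173.6 = 449 MPa (compressive).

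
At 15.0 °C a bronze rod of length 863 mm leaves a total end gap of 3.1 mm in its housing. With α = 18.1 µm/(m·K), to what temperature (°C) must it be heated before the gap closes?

α·L₀·ΔT = 3.1 mm ⇒ ΔT = 3.1 / (18.1×10⁻⁶ × 863.0) = 198.5 K.
T = 15.0 + 198.5 = 213.5 °C.

213 °C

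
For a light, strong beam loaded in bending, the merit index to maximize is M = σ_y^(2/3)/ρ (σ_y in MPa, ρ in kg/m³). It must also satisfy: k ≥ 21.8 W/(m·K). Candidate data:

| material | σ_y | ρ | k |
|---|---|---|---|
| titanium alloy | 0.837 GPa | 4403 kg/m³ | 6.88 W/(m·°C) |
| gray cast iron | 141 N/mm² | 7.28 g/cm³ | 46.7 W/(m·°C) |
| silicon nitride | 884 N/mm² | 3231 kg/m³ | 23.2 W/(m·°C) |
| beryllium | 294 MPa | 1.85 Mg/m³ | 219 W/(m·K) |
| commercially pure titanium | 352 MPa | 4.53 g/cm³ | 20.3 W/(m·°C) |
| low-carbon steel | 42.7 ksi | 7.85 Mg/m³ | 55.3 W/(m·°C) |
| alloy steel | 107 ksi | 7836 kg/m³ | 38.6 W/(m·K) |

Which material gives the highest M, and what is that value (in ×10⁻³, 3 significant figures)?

silicon nitride, M = 28.5×10⁻³

Screen on constraints: k ≥ 21.8 W/(m·K). Survivors: gray cast iron, silicon nitride, beryllium, low-carbon steel, alloy steel.
Normalizing units and computing the index:
  gray cast iron: σ_y = 141.0 MPa, ρ = 7280 kg/m³
  silicon nitride: σ_y = 884.0 MPa, ρ = 3231 kg/m³
  beryllium: σ_y = 294.0 MPa, ρ = 1850 kg/m³
  low-carbon steel: σ_y = 294.4 MPa, ρ = 7850 kg/m³
  alloy steel: σ_y = 737.7 MPa, ρ = 7836 kg/m³
  silicon nitride: M = 28.5×10⁻³
  beryllium: M = 23.9×10⁻³
  alloy steel: M = 10.4×10⁻³
  low-carbon steel: M = 5.64×10⁻³
  gray cast iron: M = 3.72×10⁻³
The maximum is for silicon nitride.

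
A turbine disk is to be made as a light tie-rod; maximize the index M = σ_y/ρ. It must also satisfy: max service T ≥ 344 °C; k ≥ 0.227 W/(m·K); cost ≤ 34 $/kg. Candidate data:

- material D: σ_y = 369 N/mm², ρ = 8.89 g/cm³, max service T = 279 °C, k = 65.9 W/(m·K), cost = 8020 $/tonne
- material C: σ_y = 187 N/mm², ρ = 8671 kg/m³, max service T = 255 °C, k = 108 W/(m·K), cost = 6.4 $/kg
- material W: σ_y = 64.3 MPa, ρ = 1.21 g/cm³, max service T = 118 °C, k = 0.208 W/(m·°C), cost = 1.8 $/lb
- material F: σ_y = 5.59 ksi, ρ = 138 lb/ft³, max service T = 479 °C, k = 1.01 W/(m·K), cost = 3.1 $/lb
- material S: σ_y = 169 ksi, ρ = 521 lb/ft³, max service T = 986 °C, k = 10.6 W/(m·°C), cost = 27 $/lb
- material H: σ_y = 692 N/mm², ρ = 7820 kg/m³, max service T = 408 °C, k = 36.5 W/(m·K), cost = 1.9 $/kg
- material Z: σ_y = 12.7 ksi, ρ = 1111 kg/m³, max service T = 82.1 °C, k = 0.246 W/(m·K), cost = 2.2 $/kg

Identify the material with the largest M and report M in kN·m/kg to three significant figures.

material H, M = 88.5 kN·m/kg

Screen on constraints: max service T ≥ 344 °C; k ≥ 0.227 W/(m·K); cost ≤ 34 $/kg. Survivors: material F, material H.
Convert each candidate to consistent units, then evaluate M:
  material F: σ_y = 38.54 MPa, ρ = 2211 kg/m³
  material H: σ_y = 692.0 MPa, ρ = 7820 kg/m³
  material H: M = 88.5 kN·m/kg
  material F: M = 17.4 kN·m/kg
Highest index: material H.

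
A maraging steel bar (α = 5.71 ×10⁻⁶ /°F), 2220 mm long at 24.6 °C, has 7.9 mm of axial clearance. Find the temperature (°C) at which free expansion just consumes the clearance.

371 °C

α = 5.71×10⁻⁶/°F × 9/5 = 10.3×10⁻⁶/K.
α·L₀·ΔT = 7.9 mm ⇒ ΔT = 7.9 / (10.3×10⁻⁶ × 2220.0) = 346.2 K.
T = 24.6 + 346.2 = 370.8 °C.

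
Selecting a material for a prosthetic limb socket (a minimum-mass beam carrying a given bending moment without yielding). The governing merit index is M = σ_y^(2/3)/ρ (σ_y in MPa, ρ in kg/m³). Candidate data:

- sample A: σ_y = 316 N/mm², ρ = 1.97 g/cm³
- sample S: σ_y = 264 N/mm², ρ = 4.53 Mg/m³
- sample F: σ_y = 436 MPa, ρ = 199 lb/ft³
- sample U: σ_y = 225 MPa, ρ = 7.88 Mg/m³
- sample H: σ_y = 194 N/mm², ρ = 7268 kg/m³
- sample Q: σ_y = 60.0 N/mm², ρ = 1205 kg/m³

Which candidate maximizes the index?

In SI units:
  sample A: σ_y = 316.0 MPa, ρ = 1970 kg/m³
  sample S: σ_y = 264.0 MPa, ρ = 4530 kg/m³
  sample F: σ_y = 436.0 MPa, ρ = 3188 kg/m³
  sample U: σ_y = 225.0 MPa, ρ = 7880 kg/m³
  sample H: σ_y = 194.0 MPa, ρ = 7268 kg/m³
  sample Q: σ_y = 60.00 MPa, ρ = 1205 kg/m³
  sample A: M = 23.6×10⁻³
  sample F: M = 18.0×10⁻³
  sample Q: M = 12.7×10⁻³
  sample S: M = 9.08×10⁻³
  sample U: M = 4.69×10⁻³
  sample H: M = 4.61×10⁻³
Sample A ranks first.

sample A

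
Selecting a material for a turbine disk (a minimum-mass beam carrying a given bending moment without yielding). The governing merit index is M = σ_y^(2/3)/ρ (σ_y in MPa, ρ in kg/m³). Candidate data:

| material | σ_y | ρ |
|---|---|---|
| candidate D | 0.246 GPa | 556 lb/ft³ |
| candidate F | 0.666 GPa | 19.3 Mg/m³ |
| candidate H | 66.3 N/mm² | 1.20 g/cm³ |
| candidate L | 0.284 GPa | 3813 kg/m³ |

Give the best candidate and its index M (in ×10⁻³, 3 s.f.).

candidate H, M = 13.7×10⁻³

Convert each candidate to consistent units, then evaluate M:
  candidate D: σ_y = 246.0 MPa, ρ = 8906 kg/m³
  candidate F: σ_y = 666.0 MPa, ρ = 19300 kg/m³
  candidate H: σ_y = 66.30 MPa, ρ = 1200 kg/m³
  candidate L: σ_y = 284.0 MPa, ρ = 3813 kg/m³
  candidate H: M = 13.7×10⁻³
  candidate L: M = 11.3×10⁻³
  candidate D: M = 4.41×10⁻³
  candidate F: M = 3.95×10⁻³
The maximum is for candidate H.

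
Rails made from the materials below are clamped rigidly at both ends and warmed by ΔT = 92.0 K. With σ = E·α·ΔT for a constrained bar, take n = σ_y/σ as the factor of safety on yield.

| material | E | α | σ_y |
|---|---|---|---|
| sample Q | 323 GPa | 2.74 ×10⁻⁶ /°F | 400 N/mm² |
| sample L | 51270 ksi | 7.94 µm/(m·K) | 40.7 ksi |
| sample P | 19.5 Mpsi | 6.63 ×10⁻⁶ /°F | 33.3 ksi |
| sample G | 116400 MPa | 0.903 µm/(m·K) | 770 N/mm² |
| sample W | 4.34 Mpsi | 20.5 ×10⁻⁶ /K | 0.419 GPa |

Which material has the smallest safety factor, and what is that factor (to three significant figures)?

Converting E to GPa, α to ×10⁻⁶/K, σ_y to MPa, then σ and n for each:
  sample Q: E = 323.0, α = 4.93, σ_y = 400.0 → σ = 147 MPa, n = 2.73
  sample L: E = 353.5, α = 7.94, σ_y = 280.6 → σ = 258 MPa, n = 1.09
  sample P: E = 134.4, α = 11.9, σ_y = 229.6 → σ = 148 MPa, n = 1.56
  sample G: E = 116.4, α = 0.903, σ_y = 770.0 → σ = 9.67 MPa, n = 79.6
  sample W: E = 29.92, α = 20.5, σ_y = 419.0 → σ = 56.4 MPa, n = 7.42
The minimum is sample L at n = 1.09.

sample L, n = 1.09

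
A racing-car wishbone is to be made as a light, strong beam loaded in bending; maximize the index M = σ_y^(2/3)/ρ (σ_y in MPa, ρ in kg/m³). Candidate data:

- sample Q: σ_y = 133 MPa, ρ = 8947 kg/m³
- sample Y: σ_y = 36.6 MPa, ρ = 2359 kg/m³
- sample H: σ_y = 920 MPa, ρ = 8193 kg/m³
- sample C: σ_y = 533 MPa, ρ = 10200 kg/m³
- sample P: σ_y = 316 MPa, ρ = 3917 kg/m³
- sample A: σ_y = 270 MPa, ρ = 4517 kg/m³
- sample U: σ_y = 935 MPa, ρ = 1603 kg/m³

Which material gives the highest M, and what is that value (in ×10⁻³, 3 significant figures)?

Evaluate M for each candidate:
  sample U: M = 59.6×10⁻³
  sample P: M = 11.8×10⁻³
  sample H: M = 11.5×10⁻³
  sample A: M = 9.25×10⁻³
  sample C: M = 6.44×10⁻³
  sample Y: M = 4.67×10⁻³
  sample Q: M = 2.91×10⁻³
Sample U has the largest M.

sample U, M = 59.6×10⁻³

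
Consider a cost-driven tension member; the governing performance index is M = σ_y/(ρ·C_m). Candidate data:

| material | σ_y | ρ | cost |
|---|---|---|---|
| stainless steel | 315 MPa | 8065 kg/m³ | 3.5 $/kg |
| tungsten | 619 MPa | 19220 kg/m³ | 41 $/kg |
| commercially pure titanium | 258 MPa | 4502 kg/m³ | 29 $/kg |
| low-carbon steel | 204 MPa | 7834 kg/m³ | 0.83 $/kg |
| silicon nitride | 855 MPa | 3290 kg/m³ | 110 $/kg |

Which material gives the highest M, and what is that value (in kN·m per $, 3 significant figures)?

Computing M directly (units already consistent):
  low-carbon steel: M = 31.4 kN·m per $
  stainless steel: M = 11.2 kN·m per $
  silicon nitride: M = 2.36 kN·m per $
  commercially pure titanium: M = 1.98 kN·m per $
  tungsten: M = 0.786 kN·m per $
Low-carbon steel ranks first.

low-carbon steel, M = 31.4 kN·m per $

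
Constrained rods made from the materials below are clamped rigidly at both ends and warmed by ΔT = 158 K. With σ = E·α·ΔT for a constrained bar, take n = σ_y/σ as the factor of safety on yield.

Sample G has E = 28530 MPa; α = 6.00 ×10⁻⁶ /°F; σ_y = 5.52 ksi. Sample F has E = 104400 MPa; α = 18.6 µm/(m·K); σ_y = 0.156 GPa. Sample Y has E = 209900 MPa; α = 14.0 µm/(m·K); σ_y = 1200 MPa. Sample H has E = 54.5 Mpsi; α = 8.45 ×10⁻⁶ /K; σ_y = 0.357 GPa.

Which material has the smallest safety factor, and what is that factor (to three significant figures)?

sample F, n = 0.508

With everything in SI (GPa, ×10⁻⁶/K, MPa):
  sample G: E = 28.53, α = 10.8, σ_y = 38.06 → σ = 48.7 MPa, n = 0.782
  sample F: E = 104.4, α = 18.6, σ_y = 156.0 → σ = 307 MPa, n = 0.508
  sample Y: E = 209.9, α = 14.0, σ_y = 1200 → σ = 464 MPa, n = 2.58
  sample H: E = 375.8, α = 8.45, σ_y = 357.0 → σ = 502 MPa, n = 0.712
The minimum is sample F at n = 0.508.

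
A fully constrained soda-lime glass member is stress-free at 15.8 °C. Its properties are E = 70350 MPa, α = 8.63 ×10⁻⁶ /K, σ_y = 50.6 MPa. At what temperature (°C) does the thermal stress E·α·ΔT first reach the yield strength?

99.1 °C

E = 70350 MPa = 70.35 GPa.
E·α·ΔT = 50.60 MPa ⇒ ΔT = 50.60 / (70.35×10³ × 8.63×10⁻⁶) = 83.34 K.
T = 15.8 + 83.34 = 99.14 °C.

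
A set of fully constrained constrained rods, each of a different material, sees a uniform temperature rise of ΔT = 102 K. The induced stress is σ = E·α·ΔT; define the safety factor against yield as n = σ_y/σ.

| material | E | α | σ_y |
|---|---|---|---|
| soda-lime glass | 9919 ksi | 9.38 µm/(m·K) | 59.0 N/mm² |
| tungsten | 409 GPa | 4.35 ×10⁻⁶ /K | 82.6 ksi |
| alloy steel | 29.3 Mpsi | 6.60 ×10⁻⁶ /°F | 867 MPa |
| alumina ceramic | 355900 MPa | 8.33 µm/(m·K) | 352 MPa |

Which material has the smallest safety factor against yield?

Converting E to GPa, α to ×10⁻⁶/K, σ_y to MPa, then σ and n for each:
  soda-lime glass: E = 68.39, α = 9.38, σ_y = 59.00 → σ = 65.4 MPa, n = 0.902
  tungsten: E = 409.0, α = 4.35, σ_y = 569.5 → σ = 181 MPa, n = 3.14
  alloy steel: E = 202.0, α = 11.9, σ_y = 867.0 → σ = 245 MPa, n = 3.54
  alumina ceramic: E = 355.9, α = 8.33, σ_y = 352.0 → σ = 302 MPa, n = 1.16
Smallest n: soda-lime glass with n = 0.902.

soda-lime glass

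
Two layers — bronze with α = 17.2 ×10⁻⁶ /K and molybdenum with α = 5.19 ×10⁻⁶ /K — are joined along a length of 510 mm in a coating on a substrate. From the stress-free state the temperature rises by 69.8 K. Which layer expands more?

bronze

α(bronze) = 17.2×10⁻⁶/K vs α(molybdenum) = 5.19×10⁻⁶/K.
Higher α expands more for the same ΔT: bronze.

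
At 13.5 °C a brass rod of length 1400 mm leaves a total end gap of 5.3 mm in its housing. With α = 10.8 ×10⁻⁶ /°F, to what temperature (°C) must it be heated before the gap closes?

α = 10.8×10⁻⁶/°F × 9/5 = 19.4×10⁻⁶/K.
α·L₀·ΔT = 5.3 mm ⇒ ΔT = 5.3 / (19.4×10⁻⁶ × 1400.0) = 194.7 K.
T = 13.5 + 194.7 = 208.2 °C.

208 °C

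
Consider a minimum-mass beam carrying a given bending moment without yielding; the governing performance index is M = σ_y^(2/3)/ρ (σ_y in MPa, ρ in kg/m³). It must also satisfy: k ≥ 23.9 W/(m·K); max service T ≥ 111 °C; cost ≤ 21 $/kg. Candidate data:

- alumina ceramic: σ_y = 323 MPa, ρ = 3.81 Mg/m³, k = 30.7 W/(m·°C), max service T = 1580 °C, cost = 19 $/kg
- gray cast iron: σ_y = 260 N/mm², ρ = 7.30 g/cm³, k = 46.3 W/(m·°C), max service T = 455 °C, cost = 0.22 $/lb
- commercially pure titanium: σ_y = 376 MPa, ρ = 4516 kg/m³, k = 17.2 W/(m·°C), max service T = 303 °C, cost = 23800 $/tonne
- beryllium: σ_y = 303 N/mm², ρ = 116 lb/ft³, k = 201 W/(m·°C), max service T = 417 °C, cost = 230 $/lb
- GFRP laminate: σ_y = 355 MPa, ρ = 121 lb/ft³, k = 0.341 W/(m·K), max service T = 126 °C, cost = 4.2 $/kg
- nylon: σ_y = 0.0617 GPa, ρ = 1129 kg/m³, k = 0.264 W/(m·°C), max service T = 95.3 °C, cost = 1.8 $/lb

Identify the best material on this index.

Screen on constraints: k ≥ 23.9 W/(m·K); max service T ≥ 111 °C; cost ≤ 21 $/kg. Survivors: alumina ceramic, gray cast iron.
Normalizing units and computing the index:
  alumina ceramic: σ_y = 323.0 MPa, ρ = 3810 kg/m³
  gray cast iron: σ_y = 260.0 MPa, ρ = 7300 kg/m³
  alumina ceramic: M = 12.4×10⁻³
  gray cast iron: M = 5.58×10⁻³
Alumina ceramic ranks first.

alumina ceramic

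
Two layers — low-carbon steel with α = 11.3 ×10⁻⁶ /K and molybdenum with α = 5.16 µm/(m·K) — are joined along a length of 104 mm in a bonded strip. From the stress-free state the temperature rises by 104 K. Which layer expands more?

α(low-carbon steel) = 11.3×10⁻⁶/K vs α(molybdenum) = 5.16×10⁻⁶/K.
Higher α expands more for the same ΔT: low-carbon steel.

low-carbon steel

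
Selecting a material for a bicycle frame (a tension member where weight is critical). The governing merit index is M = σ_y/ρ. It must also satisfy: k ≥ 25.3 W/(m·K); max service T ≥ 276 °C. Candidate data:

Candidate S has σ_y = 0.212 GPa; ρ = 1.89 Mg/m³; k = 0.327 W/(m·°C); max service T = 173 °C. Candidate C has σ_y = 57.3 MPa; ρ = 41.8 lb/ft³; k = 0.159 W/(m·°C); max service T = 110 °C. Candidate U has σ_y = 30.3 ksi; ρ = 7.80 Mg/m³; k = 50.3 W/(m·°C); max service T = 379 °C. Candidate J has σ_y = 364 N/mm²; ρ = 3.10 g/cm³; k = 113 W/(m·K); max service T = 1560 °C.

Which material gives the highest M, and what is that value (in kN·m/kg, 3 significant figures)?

candidate J, M = 117 kN·m/kg

Screen on constraints: k ≥ 25.3 W/(m·K); max service T ≥ 276 °C. Survivors: candidate U, candidate J.
After converting to SI:
  candidate U: σ_y = 208.9 MPa, ρ = 7800 kg/m³
  candidate J: σ_y = 364.0 MPa, ρ = 3100 kg/m³
  candidate J: M = 117 kN·m/kg
  candidate U: M = 26.8 kN·m/kg
Candidate J ranks first.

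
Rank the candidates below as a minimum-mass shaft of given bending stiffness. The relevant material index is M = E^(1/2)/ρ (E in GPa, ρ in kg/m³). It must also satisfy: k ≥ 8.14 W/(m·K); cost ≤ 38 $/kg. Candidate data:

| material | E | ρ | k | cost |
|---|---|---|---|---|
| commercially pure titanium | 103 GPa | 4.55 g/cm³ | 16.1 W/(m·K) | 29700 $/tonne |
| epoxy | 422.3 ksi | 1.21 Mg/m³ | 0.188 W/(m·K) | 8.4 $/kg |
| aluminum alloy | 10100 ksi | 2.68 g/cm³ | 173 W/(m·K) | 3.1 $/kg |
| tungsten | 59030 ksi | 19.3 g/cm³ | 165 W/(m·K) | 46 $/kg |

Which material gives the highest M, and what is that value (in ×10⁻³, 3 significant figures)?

Screen on constraints: k ≥ 8.14 W/(m·K); cost ≤ 38 $/kg. Survivors: commercially pure titanium, aluminum alloy.
Putting every candidate on a common basis:
  commercially pure titanium: E = 103.0 GPa, ρ = 4550 kg/m³
  aluminum alloy: E = 69.64 GPa, ρ = 2680 kg/m³
  aluminum alloy: M = 3.11×10⁻³
  commercially pure titanium: M = 2.23×10⁻³
Aluminum alloy ranks first.

aluminum alloy, M = 3.11×10⁻³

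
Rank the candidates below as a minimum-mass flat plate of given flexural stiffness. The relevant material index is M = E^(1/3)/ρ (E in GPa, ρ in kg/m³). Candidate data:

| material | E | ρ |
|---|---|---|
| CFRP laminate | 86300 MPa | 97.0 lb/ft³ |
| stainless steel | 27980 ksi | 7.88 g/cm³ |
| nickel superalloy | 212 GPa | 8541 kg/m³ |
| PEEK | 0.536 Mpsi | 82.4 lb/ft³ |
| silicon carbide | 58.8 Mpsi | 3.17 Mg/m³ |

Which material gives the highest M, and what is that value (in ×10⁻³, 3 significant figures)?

CFRP laminate, M = 2.84×10⁻³

After converting to SI:
  CFRP laminate: E = 86.30 GPa, ρ = 1554 kg/m³
  stainless steel: E = 192.9 GPa, ρ = 7880 kg/m³
  nickel superalloy: E = 212.0 GPa, ρ = 8541 kg/m³
  PEEK: E = 3.696 GPa, ρ = 1320 kg/m³
  silicon carbide: E = 405.4 GPa, ρ = 3170 kg/m³
  CFRP laminate: M = 2.84×10⁻³
  silicon carbide: M = 2.33×10⁻³
  PEEK: M = 1.17×10⁻³
  stainless steel: M = 0.733×10⁻³
  nickel superalloy: M = 0.698×10⁻³
CFRP laminate has the largest M.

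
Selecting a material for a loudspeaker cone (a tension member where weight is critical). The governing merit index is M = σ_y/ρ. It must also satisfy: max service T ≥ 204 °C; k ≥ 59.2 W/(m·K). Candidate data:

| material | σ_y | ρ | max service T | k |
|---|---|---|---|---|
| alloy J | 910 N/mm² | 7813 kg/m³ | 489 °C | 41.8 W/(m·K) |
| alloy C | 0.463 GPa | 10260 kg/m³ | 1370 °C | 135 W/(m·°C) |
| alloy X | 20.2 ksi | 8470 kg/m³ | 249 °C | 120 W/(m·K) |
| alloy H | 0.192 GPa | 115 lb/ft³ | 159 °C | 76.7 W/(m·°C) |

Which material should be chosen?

alloy C

Screen on constraints: max service T ≥ 204 °C; k ≥ 59.2 W/(m·K). Survivors: alloy C, alloy X.
Normalizing units and computing the index:
  alloy C: σ_y = 463.0 MPa, ρ = 10260 kg/m³
  alloy X: σ_y = 139.3 MPa, ρ = 8470 kg/m³
  alloy C: M = 45.1 kN·m/kg
  alloy X: M = 16.4 kN·m/kg
Highest index: alloy C.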